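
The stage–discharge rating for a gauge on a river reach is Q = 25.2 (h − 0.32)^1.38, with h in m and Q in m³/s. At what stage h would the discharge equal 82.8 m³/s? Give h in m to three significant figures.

h − h₀ = (Q/C)^(1/b) = (82.8/25.2)^(1/1.38) = 2.368 m
h = 0.32 + 2.368 = 2.688 m

2.69 m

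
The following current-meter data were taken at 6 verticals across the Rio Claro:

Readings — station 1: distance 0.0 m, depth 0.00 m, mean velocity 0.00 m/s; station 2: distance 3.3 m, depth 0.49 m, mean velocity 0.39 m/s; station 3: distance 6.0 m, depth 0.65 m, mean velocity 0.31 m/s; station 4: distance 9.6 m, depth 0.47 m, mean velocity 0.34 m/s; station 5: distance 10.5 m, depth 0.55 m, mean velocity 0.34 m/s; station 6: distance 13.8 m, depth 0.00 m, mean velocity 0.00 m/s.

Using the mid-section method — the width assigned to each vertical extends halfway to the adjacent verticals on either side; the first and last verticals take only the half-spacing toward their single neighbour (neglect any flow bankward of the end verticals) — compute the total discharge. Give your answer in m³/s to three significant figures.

w_2 = (6.0 − 0.0)/2 = 3 m; q_2 = 0.39 × 0.49 × 3 = 0.5733 m³/s
w_3 = (9.6 − 3.3)/2 = 3.15 m; q_3 = 0.31 × 0.65 × 3.15 = 0.6347 m³/s
w_4 = (10.5 − 6.0)/2 = 2.25 m; q_4 = 0.34 × 0.47 × 2.25 = 0.3596 m³/s
w_5 = (13.8 − 9.6)/2 = 2.1 m; q_5 = 0.34 × 0.55 × 2.1 = 0.3927 m³/s
Stations 1, 6 contribute zero (depth or velocity is 0).
Q = Σ qᵢ = 1.960 m³/s

1.96 m³/s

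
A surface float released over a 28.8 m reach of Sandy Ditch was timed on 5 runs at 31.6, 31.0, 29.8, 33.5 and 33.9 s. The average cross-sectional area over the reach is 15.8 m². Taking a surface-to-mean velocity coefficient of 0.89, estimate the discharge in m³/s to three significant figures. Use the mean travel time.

12.7 m³/s

t̄ = (31.6 + 31.0 + 29.8 + 33.5 + 33.9) / 5 = 31.96 s
v_surface = L / t̄ = 28.8 / 31.96 = 0.9011 m/s
v_mean = 0.89 × 0.9011 = 0.8020 m/s
Q = A × v_mean = 15.8 × 0.8020 = 12.67 m³/s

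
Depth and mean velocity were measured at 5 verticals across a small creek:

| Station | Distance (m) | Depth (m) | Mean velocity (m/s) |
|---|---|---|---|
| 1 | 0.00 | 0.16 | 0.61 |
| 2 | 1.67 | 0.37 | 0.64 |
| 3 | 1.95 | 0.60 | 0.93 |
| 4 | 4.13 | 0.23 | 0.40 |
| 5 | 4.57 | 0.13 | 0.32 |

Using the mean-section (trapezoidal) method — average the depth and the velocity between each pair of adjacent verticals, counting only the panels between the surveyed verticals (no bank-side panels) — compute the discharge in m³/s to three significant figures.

Panel 1-2: Δb = 1.67 m, d̄ = (0.16+0.37)/2 = 0.265, v̄ = (0.61+0.64)/2 = 0.625 → q = 1.67×0.265×0.625 = 0.2766 m³/s
Panel 2-3: Δb = 0.28 m, d̄ = (0.37+0.60)/2 = 0.485, v̄ = (0.64+0.93)/2 = 0.785 → q = 0.28×0.485×0.785 = 0.1066 m³/s
Panel 3-4: Δb = 2.18 m, d̄ = (0.60+0.23)/2 = 0.415, v̄ = (0.93+0.40)/2 = 0.665 → q = 2.18×0.415×0.665 = 0.6016 m³/s
Panel 4-5: Δb = 0.44 m, d̄ = (0.23+0.13)/2 = 0.18, v̄ = (0.40+0.32)/2 = 0.36 → q = 0.44×0.18×0.36 = 0.02851 m³/s
Q = Σ q = 1.013 m³/s

1.01 m³/s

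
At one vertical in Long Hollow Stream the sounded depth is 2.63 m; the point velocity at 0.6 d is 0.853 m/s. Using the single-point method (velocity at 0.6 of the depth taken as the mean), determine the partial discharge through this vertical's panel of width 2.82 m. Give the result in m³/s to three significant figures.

v̄ = v₀.₆ = 0.853 m/s
q = v̄ × d × w = 0.8530 × 2.63 × 2.82 = 6.326 m³/s

6.33 m³/s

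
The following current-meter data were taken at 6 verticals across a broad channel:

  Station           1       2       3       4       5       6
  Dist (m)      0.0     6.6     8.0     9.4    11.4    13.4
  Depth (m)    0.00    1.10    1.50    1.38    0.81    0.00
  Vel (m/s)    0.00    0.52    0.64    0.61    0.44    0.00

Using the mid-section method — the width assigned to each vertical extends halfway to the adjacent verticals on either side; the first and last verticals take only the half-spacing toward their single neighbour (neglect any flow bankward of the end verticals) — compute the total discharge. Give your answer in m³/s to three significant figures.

5.78 m³/s

w_2 = (8.0 − 0.0)/2 = 4 m; q_2 = 0.52 × 1.10 × 4 = 2.288 m³/s
w_3 = (9.4 − 6.6)/2 = 1.4 m; q_3 = 0.64 × 1.50 × 1.4 = 1.344 m³/s
w_4 = (11.4 − 8.0)/2 = 1.7 m; q_4 = 0.61 × 1.38 × 1.7 = 1.431 m³/s
w_5 = (13.4 − 9.4)/2 = 2 m; q_5 = 0.44 × 0.81 × 2 = 0.7128 m³/s
Stations 1, 6 contribute zero (depth or velocity is 0).
Q = Σ qᵢ = 5.776 m³/s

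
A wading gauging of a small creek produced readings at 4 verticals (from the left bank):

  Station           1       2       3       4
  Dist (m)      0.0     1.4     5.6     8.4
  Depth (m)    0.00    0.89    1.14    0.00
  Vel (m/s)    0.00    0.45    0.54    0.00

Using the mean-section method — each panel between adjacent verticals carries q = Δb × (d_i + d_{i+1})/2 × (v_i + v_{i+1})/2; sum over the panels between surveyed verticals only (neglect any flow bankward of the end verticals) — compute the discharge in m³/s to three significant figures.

2.68 m³/s

Panel 1-2: Δb = 1.4 m, d̄ = (0.00+0.89)/2 = 0.445, v̄ = (0.00+0.45)/2 = 0.225 → q = 1.4×0.445×0.225 = 0.1402 m³/s
Panel 2-3: Δb = 4.2 m, d̄ = (0.89+1.14)/2 = 1.015, v̄ = (0.45+0.54)/2 = 0.495 → q = 4.2×1.015×0.495 = 2.110 m³/s
Panel 3-4: Δb = 2.8 m, d̄ = (1.14+0.00)/2 = 0.57, v̄ = (0.54+0.00)/2 = 0.27 → q = 2.8×0.57×0.27 = 0.4309 m³/s
Q = Σ q = 2.681 m³/s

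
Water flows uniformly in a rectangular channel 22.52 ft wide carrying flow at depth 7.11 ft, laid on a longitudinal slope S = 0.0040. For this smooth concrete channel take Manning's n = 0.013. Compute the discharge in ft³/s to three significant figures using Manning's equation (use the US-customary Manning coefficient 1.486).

3090 ft³/s

A = b·y = 22.52 × 7.11 = 160.1 ft²
P = b + 2y = 22.52 + 2×7.11 = 36.74 ft
R = A/P = 160.1/36.74 = 4.358 ft
Q = (1.486/n)·A·R^(2/3)·S^(1/2) = (1.486/0.013) × 160.1 × 4.358^(2/3) × 0.0040^(1/2) = 3088 ft³/s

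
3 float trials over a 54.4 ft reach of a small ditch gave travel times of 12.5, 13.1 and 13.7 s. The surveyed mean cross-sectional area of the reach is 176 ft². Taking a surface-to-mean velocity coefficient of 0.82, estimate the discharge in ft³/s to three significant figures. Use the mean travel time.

t̄ = (12.5 + 13.1 + 13.7) / 3 = 13.1 s
v_surface = L / t̄ = 54.4 / 13.1 = 4.153 ft/s
v_mean = 0.82 × 4.153 = 3.405 ft/s
Q = A × v_mean = 176 × 3.405 = 599.3 ft³/s

599 ft³/s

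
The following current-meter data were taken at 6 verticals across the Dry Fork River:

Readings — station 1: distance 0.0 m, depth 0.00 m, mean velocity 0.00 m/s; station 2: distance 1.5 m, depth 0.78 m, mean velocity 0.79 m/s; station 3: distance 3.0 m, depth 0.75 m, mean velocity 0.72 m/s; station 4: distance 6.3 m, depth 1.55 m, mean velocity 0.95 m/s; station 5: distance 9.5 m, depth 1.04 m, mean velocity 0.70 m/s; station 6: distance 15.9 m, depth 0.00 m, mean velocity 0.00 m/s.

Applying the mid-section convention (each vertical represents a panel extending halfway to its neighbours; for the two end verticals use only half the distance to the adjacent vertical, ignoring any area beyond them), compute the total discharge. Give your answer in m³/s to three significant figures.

w_2 = (3.0 − 0.0)/2 = 1.5 m; q_2 = 0.79 × 0.78 × 1.5 = 0.9243 m³/s
w_3 = (6.3 − 1.5)/2 = 2.4 m; q_3 = 0.72 × 0.75 × 2.4 = 1.296 m³/s
w_4 = (9.5 − 3.0)/2 = 3.25 m; q_4 = 0.95 × 1.55 × 3.25 = 4.786 m³/s
w_5 = (15.9 − 6.3)/2 = 4.8 m; q_5 = 0.70 × 1.04 × 4.8 = 3.494 m³/s
Stations 1, 6 contribute zero (depth or velocity is 0).
Q = Σ qᵢ = 10.50 m³/s

10.5 m³/s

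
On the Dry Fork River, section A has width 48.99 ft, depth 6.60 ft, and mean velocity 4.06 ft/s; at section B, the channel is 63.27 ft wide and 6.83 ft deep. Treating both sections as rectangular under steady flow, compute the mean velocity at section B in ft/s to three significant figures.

3.04 ft/s

Q = A₁V₁ = (48.99×6.60) × 4.06 = 1313 ft³/s
A₂ = 63.27 × 6.83 = 432.1 ft²
V₂ = Q/A₂ = 1313/432.1 = 3.038 ft/s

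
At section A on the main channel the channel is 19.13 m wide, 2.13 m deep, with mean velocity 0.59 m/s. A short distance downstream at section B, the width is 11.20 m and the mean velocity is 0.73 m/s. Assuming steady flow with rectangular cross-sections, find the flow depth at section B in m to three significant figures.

Q = A₁V₁ = (19.13×2.13) × 0.59 = 24.04 m³/s
d₂ = Q/(b₂ V₂) = 24.04/(11.20×0.73) = 2.940 m

2.94 m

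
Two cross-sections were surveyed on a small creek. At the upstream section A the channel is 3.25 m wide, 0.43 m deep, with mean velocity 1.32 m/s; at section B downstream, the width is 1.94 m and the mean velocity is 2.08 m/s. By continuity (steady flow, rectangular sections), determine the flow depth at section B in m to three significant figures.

0.457 m

Q = A₁V₁ = (3.25×0.43) × 1.32 = 1.845 m³/s
d₂ = Q/(b₂ V₂) = 1.845/(1.94×2.08) = 0.4572 m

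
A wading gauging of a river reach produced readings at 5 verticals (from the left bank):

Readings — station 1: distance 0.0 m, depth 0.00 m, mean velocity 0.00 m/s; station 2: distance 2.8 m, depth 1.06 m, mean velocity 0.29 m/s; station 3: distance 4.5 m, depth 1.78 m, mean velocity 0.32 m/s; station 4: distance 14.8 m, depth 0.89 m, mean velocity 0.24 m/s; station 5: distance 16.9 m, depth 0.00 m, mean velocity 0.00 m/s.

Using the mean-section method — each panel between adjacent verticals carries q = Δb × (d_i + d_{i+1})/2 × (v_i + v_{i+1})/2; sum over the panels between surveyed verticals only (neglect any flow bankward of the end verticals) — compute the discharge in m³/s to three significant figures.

4.91 m³/s

Panel 1-2: Δb = 2.8 m, d̄ = (0.00+1.06)/2 = 0.53, v̄ = (0.00+0.29)/2 = 0.145 → q = 2.8×0.53×0.145 = 0.2152 m³/s
Panel 2-3: Δb = 1.7 m, d̄ = (1.06+1.78)/2 = 1.42, v̄ = (0.29+0.32)/2 = 0.305 → q = 1.7×1.42×0.305 = 0.7363 m³/s
Panel 3-4: Δb = 10.3 m, d̄ = (1.78+0.89)/2 = 1.335, v̄ = (0.32+0.24)/2 = 0.28 → q = 10.3×1.335×0.28 = 3.850 m³/s
Panel 4-5: Δb = 2.1 m, d̄ = (0.89+0.00)/2 = 0.445, v̄ = (0.24+0.00)/2 = 0.12 → q = 2.1×0.445×0.12 = 0.1121 m³/s
Q = Σ q = 4.914 m³/s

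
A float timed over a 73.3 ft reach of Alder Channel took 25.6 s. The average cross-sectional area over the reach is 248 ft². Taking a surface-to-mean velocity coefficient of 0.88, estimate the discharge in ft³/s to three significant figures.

v_surface = L / t̄ = 73.3 / 25.6 = 2.863 ft/s
v_mean = 0.88 × 2.863 = 2.520 ft/s
Q = A × v_mean = 248 × 2.520 = 624.9 ft³/s

625 ft³/s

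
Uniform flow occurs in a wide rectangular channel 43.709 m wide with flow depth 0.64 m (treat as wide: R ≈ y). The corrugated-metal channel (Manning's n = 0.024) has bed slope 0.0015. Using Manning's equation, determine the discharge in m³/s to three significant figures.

A = b·y = 43.709 × 0.64 = 27.97 m²
Wide channel: R ≈ y = 0.64 m
Q = (1/n)·A·R^(2/3)·S^(1/2) = (1/0.024) × 27.97 × 0.6400^(2/3) × 0.0015^(1/2) = 33.53 m³/s

33.5 m³/s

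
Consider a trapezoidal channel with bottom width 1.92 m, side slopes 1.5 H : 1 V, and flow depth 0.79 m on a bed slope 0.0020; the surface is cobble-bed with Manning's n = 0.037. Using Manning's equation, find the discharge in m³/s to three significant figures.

A = (b + z·y)·y = (1.92 + 1.5×0.79)×0.79 = 2.453 m²
P = b + 2y√(1+z²) = 1.92 + 2×0.79×√(1+1.5²) = 4.768 m
R = A/P = 2.453/4.768 = 0.5144 m
Q = (1/n)·A·R^(2/3)·S^(1/2) = (1/0.037) × 2.453 × 0.5144^(2/3) × 0.0020^(1/2) = 1.903 m³/s

1.90 m³/s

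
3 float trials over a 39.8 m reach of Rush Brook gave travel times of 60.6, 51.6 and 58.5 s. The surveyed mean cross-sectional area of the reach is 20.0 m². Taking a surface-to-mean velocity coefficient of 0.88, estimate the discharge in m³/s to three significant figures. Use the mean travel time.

12.3 m³/s

t̄ = (60.6 + 51.6 + 58.5) / 3 = 56.9 s
v_surface = L / t̄ = 39.8 / 56.9 = 0.6995 m/s
v_mean = 0.88 × 0.6995 = 0.6155 m/s
Q = A × v_mean = 20.0 × 0.6155 = 12.31 m³/s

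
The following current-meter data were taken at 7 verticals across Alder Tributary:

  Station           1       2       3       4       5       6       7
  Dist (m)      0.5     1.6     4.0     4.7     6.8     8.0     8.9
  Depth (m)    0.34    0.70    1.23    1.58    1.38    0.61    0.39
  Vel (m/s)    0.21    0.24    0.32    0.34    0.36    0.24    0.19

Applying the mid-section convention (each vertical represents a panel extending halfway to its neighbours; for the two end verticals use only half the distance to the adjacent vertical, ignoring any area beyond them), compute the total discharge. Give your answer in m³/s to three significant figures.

2.70 m³/s

w_1 = (1.6 − 0.5)/2 = 0.55 m; q_1 = 0.21 × 0.34 × 0.55 = 0.03927 m³/s
w_2 = (4.0 − 0.5)/2 = 1.75 m; q_2 = 0.24 × 0.70 × 1.75 = 0.2940 m³/s
w_3 = (4.7 − 1.6)/2 = 1.55 m; q_3 = 0.32 × 1.23 × 1.55 = 0.6101 m³/s
w_4 = (6.8 − 4.0)/2 = 1.4 m; q_4 = 0.34 × 1.58 × 1.4 = 0.7521 m³/s
w_5 = (8.0 − 4.7)/2 = 1.65 m; q_5 = 0.36 × 1.38 × 1.65 = 0.8197 m³/s
w_6 = (8.9 − 6.8)/2 = 1.05 m; q_6 = 0.24 × 0.61 × 1.05 = 0.1537 m³/s
w_7 = (8.9 − 8.0)/2 = 0.45 m; q_7 = 0.19 × 0.39 × 0.45 = 0.03335 m³/s
Q = Σ qᵢ = 2.702 m³/s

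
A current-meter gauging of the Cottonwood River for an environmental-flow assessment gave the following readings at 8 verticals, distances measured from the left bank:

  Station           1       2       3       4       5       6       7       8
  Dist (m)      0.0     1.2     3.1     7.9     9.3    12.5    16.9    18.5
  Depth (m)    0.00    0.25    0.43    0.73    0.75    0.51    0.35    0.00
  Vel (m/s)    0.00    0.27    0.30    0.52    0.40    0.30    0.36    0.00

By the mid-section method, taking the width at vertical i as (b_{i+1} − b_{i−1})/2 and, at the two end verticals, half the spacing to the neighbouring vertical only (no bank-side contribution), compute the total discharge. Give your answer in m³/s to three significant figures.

3.36 m³/s

w_2 = (3.1 − 0.0)/2 = 1.55 m; q_2 = 0.27 × 0.25 × 1.55 = 0.1046 m³/s
w_3 = (7.9 − 1.2)/2 = 3.35 m; q_3 = 0.30 × 0.43 × 3.35 = 0.4322 m³/s
w_4 = (9.3 − 3.1)/2 = 3.1 m; q_4 = 0.52 × 0.73 × 3.1 = 1.177 m³/s
w_5 = (12.5 − 7.9)/2 = 2.3 m; q_5 = 0.40 × 0.75 × 2.3 = 0.6900 m³/s
w_6 = (16.9 − 9.3)/2 = 3.8 m; q_6 = 0.30 × 0.51 × 3.8 = 0.5814 m³/s
w_7 = (18.5 − 12.5)/2 = 3 m; q_7 = 0.36 × 0.35 × 3 = 0.3780 m³/s
Stations 1, 8 contribute zero (depth or velocity is 0).
Q = Σ qᵢ = 3.363 m³/s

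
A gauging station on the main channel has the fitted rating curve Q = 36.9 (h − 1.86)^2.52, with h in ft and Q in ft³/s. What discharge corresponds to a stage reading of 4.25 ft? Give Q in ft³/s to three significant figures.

Q = 36.9 × (4.25 − 1.86)^2.52 = 36.9 × 2.39^2.52 = 331.6 ft³/s

332 ft³/s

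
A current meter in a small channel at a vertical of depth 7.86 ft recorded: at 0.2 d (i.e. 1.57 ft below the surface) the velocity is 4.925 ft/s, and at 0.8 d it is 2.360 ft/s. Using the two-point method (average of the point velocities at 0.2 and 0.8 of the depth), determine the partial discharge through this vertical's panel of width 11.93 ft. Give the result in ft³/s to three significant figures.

v̄ = (4.925 + 2.360) / 2 = 3.643 ft/s
q = v̄ × d × w = 3.643 × 7.86 × 11.93 = 341.6 ft³/s

342 ft³/s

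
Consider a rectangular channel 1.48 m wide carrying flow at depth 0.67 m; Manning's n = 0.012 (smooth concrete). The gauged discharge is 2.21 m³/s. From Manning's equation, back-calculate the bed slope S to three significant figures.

0.00288

A = b·y = 1.48 × 0.67 = 0.9916 m²
P = b + 2y = 1.48 + 2×0.67 = 2.820 m
R = A/P = 0.9916/2.820 = 0.3516 m
S = (Q·n / (1·A·R^(2/3)))² = (2.21×0.012 / (1×0.9916×0.4982))² = 0.002882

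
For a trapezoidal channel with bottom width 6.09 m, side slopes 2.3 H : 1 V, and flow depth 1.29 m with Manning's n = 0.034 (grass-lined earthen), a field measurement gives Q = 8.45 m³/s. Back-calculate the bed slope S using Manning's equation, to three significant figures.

0.000666

A = (b + z·y)·y = (6.09 + 2.3×1.29)×1.29 = 11.68 m²
P = b + 2y√(1+z²) = 6.09 + 2×1.29×√(1+2.3²) = 12.56 m
R = A/P = 11.68/12.56 = 0.9302 m
S = (Q·n / (1·A·R^(2/3)))² = (8.45×0.034 / (1×11.68×0.9529))² = 0.0006659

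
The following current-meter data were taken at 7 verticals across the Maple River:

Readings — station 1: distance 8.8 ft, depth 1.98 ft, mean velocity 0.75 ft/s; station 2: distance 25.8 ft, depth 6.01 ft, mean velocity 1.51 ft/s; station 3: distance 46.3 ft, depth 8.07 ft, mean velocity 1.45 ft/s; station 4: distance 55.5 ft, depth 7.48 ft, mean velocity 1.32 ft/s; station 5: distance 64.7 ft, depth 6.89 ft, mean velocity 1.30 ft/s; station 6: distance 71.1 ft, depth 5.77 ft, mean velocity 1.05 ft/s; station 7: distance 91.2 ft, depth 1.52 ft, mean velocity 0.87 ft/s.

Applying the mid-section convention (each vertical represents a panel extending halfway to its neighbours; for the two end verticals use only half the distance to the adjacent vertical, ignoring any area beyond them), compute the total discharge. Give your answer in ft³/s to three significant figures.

w_1 = (25.8 − 8.8)/2 = 8.5 ft; q_1 = 0.75 × 1.98 × 8.5 = 12.62 ft³/s
w_2 = (46.3 − 8.8)/2 = 18.75 ft; q_2 = 1.51 × 6.01 × 18.75 = 170.2 ft³/s
w_3 = (55.5 − 25.8)/2 = 14.85 ft; q_3 = 1.45 × 8.07 × 14.85 = 173.8 ft³/s
w_4 = (64.7 − 46.3)/2 = 9.2 ft; q_4 = 1.32 × 7.48 × 9.2 = 90.84 ft³/s
w_5 = (71.1 − 55.5)/2 = 7.8 ft; q_5 = 1.30 × 6.89 × 7.8 = 69.86 ft³/s
w_6 = (91.2 − 64.7)/2 = 13.25 ft; q_6 = 1.05 × 5.77 × 13.25 = 80.28 ft³/s
w_7 = (91.2 − 71.1)/2 = 10.05 ft; q_7 = 0.87 × 1.52 × 10.05 = 13.29 ft³/s
Q = Σ qᵢ = 610.8 ft³/s

611 ft³/s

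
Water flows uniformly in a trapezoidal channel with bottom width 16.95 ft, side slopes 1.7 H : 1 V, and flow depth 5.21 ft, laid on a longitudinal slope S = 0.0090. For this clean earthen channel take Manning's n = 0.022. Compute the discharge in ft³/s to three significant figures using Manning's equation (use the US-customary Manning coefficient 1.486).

2020 ft³/s

A = (b + z·y)·y = (16.95 + 1.7×5.21)×5.21 = 134.5 ft²
P = b + 2y√(1+z²) = 16.95 + 2×5.21×√(1+1.7²) = 37.50 ft
R = A/P = 134.5/37.50 = 3.585 ft
Q = (1.486/n)·A·R^(2/3)·S^(1/2) = (1.486/0.022) × 134.5 × 3.585^(2/3) × 0.0090^(1/2) = 2018 ft³/s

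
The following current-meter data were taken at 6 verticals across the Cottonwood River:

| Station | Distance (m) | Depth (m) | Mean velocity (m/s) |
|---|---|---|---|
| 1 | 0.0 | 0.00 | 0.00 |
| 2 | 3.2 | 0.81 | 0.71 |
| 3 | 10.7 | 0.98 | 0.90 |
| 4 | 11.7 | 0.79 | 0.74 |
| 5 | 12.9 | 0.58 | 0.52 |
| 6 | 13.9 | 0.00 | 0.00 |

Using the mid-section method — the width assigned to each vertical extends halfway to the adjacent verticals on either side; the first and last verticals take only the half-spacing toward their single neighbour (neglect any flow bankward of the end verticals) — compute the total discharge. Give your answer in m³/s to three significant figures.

w_2 = (10.7 − 0.0)/2 = 5.35 m; q_2 = 0.71 × 0.81 × 5.35 = 3.077 m³/s
w_3 = (11.7 − 3.2)/2 = 4.25 m; q_3 = 0.90 × 0.98 × 4.25 = 3.749 m³/s
w_4 = (12.9 − 10.7)/2 = 1.1 m; q_4 = 0.74 × 0.79 × 1.1 = 0.6431 m³/s
w_5 = (13.9 − 11.7)/2 = 1.1 m; q_5 = 0.52 × 0.58 × 1.1 = 0.3318 m³/s
Stations 1, 6 contribute zero (depth or velocity is 0).
Q = Σ qᵢ = 7.800 m³/s

7.80 m³/s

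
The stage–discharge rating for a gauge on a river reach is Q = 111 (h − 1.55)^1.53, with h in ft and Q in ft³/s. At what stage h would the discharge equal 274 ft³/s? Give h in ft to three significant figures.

h − h₀ = (Q/C)^(1/b) = (274/111)^(1/1.53) = 1.805 ft
h = 1.55 + 1.805 = 3.355 ft

3.36 ft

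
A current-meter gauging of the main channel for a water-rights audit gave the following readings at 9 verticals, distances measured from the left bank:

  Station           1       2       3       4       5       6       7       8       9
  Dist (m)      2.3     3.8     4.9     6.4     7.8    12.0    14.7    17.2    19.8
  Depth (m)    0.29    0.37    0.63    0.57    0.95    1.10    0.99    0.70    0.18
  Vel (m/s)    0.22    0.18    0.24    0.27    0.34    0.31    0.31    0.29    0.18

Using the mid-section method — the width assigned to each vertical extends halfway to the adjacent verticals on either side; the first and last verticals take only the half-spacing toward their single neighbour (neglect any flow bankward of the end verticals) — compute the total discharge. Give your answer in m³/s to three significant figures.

3.99 m³/s

w_1 = (3.8 − 2.3)/2 = 0.75 m; q_1 = 0.22 × 0.29 × 0.75 = 0.04785 m³/s
w_2 = (4.9 − 2.3)/2 = 1.3 m; q_2 = 0.18 × 0.37 × 1.3 = 0.08658 m³/s
w_3 = (6.4 − 3.8)/2 = 1.3 m; q_3 = 0.24 × 0.63 × 1.3 = 0.1966 m³/s
w_4 = (7.8 − 4.9)/2 = 1.45 m; q_4 = 0.27 × 0.57 × 1.45 = 0.2232 m³/s
w_5 = (12.0 − 6.4)/2 = 2.8 m; q_5 = 0.34 × 0.95 × 2.8 = 0.9044 m³/s
w_6 = (14.7 − 7.8)/2 = 3.45 m; q_6 = 0.31 × 1.10 × 3.45 = 1.176 m³/s
w_7 = (17.2 − 12.0)/2 = 2.6 m; q_7 = 0.31 × 0.99 × 2.6 = 0.7979 m³/s
w_8 = (19.8 − 14.7)/2 = 2.55 m; q_8 = 0.29 × 0.70 × 2.55 = 0.5177 m³/s
w_9 = (19.8 − 17.2)/2 = 1.3 m; q_9 = 0.18 × 0.18 × 1.3 = 0.04212 m³/s
Q = Σ qᵢ = 3.993 m³/s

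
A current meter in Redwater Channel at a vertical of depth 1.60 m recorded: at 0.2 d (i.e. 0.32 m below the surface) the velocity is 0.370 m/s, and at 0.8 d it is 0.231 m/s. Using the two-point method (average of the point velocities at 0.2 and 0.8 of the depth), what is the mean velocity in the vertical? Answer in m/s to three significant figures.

0.301 m/s

v̄ = (0.370 + 0.231) / 2 = 0.3005 m/s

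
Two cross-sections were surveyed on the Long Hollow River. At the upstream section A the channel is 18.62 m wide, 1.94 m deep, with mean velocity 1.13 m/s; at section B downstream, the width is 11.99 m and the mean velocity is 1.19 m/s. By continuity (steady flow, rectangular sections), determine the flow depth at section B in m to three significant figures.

Q = A₁V₁ = (18.62×1.94) × 1.13 = 40.82 m³/s
d₂ = Q/(b₂ V₂) = 40.82/(11.99×1.19) = 2.861 m

2.86 m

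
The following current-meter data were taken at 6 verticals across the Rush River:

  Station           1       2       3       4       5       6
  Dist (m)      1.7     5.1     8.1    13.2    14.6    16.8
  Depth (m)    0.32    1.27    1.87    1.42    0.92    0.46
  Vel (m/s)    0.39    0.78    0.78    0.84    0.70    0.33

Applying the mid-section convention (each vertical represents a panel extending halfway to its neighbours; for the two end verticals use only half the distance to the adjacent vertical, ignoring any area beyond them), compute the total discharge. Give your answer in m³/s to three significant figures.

14.5 m³/s

w_1 = (5.1 − 1.7)/2 = 1.7 m; q_1 = 0.39 × 0.32 × 1.7 = 0.2122 m³/s
w_2 = (8.1 − 1.7)/2 = 3.2 m; q_2 = 0.78 × 1.27 × 3.2 = 3.170 m³/s
w_3 = (13.2 − 5.1)/2 = 4.05 m; q_3 = 0.78 × 1.87 × 4.05 = 5.907 m³/s
w_4 = (14.6 − 8.1)/2 = 3.25 m; q_4 = 0.84 × 1.42 × 3.25 = 3.877 m³/s
w_5 = (16.8 − 13.2)/2 = 1.8 m; q_5 = 0.70 × 0.92 × 1.8 = 1.159 m³/s
w_6 = (16.8 − 14.6)/2 = 1.1 m; q_6 = 0.33 × 0.46 × 1.1 = 0.1670 m³/s
Q = Σ qᵢ = 14.49 m³/s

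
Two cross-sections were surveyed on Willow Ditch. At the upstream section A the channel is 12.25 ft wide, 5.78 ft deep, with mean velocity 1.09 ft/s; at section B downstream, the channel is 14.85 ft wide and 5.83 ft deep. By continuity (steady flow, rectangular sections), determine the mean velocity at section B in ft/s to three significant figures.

Q = A₁V₁ = (12.25×5.78) × 1.09 = 77.18 ft³/s
A₂ = 14.85 × 5.83 = 86.58 ft²
V₂ = Q/A₂ = 77.18/86.58 = 0.8914 ft/s

0.891 ft/s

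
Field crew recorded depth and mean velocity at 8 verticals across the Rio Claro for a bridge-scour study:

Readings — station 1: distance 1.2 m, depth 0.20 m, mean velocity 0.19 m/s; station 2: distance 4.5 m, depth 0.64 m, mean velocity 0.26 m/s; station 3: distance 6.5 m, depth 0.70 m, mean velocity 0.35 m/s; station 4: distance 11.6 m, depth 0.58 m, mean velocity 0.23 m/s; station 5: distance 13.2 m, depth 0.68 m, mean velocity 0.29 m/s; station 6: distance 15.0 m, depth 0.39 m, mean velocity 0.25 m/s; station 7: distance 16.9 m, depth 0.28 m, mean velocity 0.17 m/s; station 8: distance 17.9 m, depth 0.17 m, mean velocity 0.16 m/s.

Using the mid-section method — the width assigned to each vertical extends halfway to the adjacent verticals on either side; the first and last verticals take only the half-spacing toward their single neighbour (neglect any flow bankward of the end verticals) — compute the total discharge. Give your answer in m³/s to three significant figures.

w_1 = (4.5 − 1.2)/2 = 1.65 m; q_1 = 0.19 × 0.20 × 1.65 = 0.06270 m³/s
w_2 = (6.5 − 1.2)/2 = 2.65 m; q_2 = 0.26 × 0.64 × 2.65 = 0.4410 m³/s
w_3 = (11.6 − 4.5)/2 = 3.55 m; q_3 = 0.35 × 0.70 × 3.55 = 0.8698 m³/s
w_4 = (13.2 − 6.5)/2 = 3.35 m; q_4 = 0.23 × 0.58 × 3.35 = 0.4469 m³/s
w_5 = (15.0 − 11.6)/2 = 1.7 m; q_5 = 0.29 × 0.68 × 1.7 = 0.3352 m³/s
w_6 = (16.9 − 13.2)/2 = 1.85 m; q_6 = 0.25 × 0.39 × 1.85 = 0.1804 m³/s
w_7 = (17.9 − 15.0)/2 = 1.45 m; q_7 = 0.17 × 0.28 × 1.45 = 0.06902 m³/s
w_8 = (17.9 − 16.9)/2 = 0.5 m; q_8 = 0.16 × 0.17 × 0.5 = 0.01360 m³/s
Q = Σ qᵢ = 2.419 m³/s

2.42 m³/s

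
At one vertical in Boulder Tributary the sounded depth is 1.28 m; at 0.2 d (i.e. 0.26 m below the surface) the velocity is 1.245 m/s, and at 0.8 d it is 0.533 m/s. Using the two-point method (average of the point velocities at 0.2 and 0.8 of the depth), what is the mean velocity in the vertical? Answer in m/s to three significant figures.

v̄ = (1.245 + 0.533) / 2 = 0.8890 m/s

0.889 m/s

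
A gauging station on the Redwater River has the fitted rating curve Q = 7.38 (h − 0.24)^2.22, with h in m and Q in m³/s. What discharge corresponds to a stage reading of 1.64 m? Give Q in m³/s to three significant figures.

15.6 m³/s

Q = 7.38 × (1.64 − 0.24)^2.22 = 7.38 × 1.4^2.22 = 15.58 m³/s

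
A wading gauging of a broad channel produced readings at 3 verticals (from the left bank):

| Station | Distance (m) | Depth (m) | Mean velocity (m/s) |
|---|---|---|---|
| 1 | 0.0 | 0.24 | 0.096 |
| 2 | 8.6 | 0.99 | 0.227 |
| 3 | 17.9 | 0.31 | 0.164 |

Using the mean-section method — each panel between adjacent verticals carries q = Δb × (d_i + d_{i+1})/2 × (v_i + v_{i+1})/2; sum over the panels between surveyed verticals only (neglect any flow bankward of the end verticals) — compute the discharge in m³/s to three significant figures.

Panel 1-2: Δb = 8.6 m, d̄ = (0.24+0.99)/2 = 0.615, v̄ = (0.096+0.227)/2 = 0.1615 → q = 8.6×0.615×0.1615 = 0.8542 m³/s
Panel 2-3: Δb = 9.3 m, d̄ = (0.99+0.31)/2 = 0.65, v̄ = (0.227+0.164)/2 = 0.1955 → q = 9.3×0.65×0.1955 = 1.182 m³/s
Q = Σ q = 2.036 m³/s

2.04 m³/s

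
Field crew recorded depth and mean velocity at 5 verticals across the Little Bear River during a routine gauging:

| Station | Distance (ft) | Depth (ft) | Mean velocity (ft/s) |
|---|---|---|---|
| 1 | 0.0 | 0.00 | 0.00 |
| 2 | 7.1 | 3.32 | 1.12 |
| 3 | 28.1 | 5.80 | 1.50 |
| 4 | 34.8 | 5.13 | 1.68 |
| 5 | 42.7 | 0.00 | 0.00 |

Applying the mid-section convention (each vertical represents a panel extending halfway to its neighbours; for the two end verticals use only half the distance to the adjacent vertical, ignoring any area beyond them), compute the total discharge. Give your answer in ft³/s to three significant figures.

w_2 = (28.1 − 0.0)/2 = 14.05 ft; q_2 = 1.12 × 3.32 × 14.05 = 52.24 ft³/s
w_3 = (34.8 − 7.1)/2 = 13.85 ft; q_3 = 1.50 × 5.80 × 13.85 = 120.5 ft³/s
w_4 = (42.7 − 28.1)/2 = 7.3 ft; q_4 = 1.68 × 5.13 × 7.3 = 62.91 ft³/s
Stations 1, 5 contribute zero (depth or velocity is 0).
Q = Σ qᵢ = 235.7 ft³/s

236 ft³/s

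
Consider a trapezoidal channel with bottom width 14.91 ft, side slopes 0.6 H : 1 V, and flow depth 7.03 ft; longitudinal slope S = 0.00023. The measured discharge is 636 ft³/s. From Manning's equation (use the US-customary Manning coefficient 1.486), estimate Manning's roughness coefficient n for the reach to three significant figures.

0.0126

A = (b + z·y)·y = (14.91 + 0.6×7.03)×7.03 = 134.5 ft²
P = b + 2y√(1+z²) = 14.91 + 2×7.03×√(1+0.6²) = 31.31 ft
R = A/P = 134.5/31.31 = 4.295 ft
n = (1.486/Q)·A·R^(2/3)·S^(1/2) = (1.486/636) × 134.5 × 2.642 × 0.01517 = 0.01259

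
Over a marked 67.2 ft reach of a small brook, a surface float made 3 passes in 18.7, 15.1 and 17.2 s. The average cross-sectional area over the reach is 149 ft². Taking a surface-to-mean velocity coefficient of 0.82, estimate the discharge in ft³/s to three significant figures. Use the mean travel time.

t̄ = (18.7 + 15.1 + 17.2) / 3 = 17 s
v_surface = L / t̄ = 67.2 / 17 = 3.953 ft/s
v_mean = 0.82 × 3.953 = 3.241 ft/s
Q = A × v_mean = 149 × 3.241 = 483.0 ft³/s

483 ft³/s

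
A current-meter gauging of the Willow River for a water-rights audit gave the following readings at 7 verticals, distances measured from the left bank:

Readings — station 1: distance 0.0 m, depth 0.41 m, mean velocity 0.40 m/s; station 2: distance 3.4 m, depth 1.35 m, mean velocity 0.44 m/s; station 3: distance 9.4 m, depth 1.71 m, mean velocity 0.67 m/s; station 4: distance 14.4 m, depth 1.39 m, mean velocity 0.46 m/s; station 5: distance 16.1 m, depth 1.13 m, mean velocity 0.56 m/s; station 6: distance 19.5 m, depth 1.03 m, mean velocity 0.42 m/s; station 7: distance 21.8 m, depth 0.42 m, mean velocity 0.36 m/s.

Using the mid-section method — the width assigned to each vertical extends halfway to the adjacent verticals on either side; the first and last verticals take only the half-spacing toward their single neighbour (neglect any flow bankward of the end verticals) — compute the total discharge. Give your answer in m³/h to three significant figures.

w_1 = (3.4 − 0.0)/2 = 1.7 m; q_1 = 0.40 × 0.41 × 1.7 = 0.2788 m³/s
w_2 = (9.4 − 0.0)/2 = 4.7 m; q_2 = 0.44 × 1.35 × 4.7 = 2.792 m³/s
w_3 = (14.4 − 3.4)/2 = 5.5 m; q_3 = 0.67 × 1.71 × 5.5 = 6.301 m³/s
w_4 = (16.1 − 9.4)/2 = 3.35 m; q_4 = 0.46 × 1.39 × 3.35 = 2.142 m³/s
w_5 = (19.5 − 14.4)/2 = 2.55 m; q_5 = 0.56 × 1.13 × 2.55 = 1.614 m³/s
w_6 = (21.8 − 16.1)/2 = 2.85 m; q_6 = 0.42 × 1.03 × 2.85 = 1.233 m³/s
w_7 = (21.8 − 19.5)/2 = 1.15 m; q_7 = 0.36 × 0.42 × 1.15 = 0.1739 m³/s
Q = Σ qᵢ = 14.53 m³/s
= 14.53 × 3600 = 52320 m³/h

52300 m³/h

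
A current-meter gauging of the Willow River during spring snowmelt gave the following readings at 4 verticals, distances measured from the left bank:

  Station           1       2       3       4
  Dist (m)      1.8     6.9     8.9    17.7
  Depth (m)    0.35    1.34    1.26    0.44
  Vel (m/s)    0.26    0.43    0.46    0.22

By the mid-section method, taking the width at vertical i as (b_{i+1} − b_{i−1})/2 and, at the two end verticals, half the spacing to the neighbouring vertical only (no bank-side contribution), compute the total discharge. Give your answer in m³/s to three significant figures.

5.83 m³/s

w_1 = (6.9 − 1.8)/2 = 2.55 m; q_1 = 0.26 × 0.35 × 2.55 = 0.2321 m³/s
w_2 = (8.9 − 1.8)/2 = 3.55 m; q_2 = 0.43 × 1.34 × 3.55 = 2.046 m³/s
w_3 = (17.7 − 6.9)/2 = 5.4 m; q_3 = 0.46 × 1.26 × 5.4 = 3.130 m³/s
w_4 = (17.7 − 8.9)/2 = 4.4 m; q_4 = 0.22 × 0.44 × 4.4 = 0.4259 m³/s
Q = Σ qᵢ = 5.833 m³/s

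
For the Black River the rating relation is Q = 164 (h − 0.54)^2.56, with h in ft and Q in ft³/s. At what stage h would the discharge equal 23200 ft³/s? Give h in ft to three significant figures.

7.46 ft

h − h₀ = (Q/C)^(1/b) = (23200/164)^(1/2.56) = 6.920 ft
h = 0.54 + 6.920 = 7.460 ft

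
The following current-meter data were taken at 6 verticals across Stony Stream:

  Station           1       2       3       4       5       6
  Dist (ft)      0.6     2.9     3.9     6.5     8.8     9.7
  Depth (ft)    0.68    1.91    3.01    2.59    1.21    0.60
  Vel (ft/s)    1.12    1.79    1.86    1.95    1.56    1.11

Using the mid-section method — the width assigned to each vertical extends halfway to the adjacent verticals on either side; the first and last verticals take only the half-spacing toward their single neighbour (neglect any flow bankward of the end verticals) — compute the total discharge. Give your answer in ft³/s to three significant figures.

32.3 ft³/s

w_1 = (2.9 − 0.6)/2 = 1.15 ft; q_1 = 1.12 × 0.68 × 1.15 = 0.8758 ft³/s
w_2 = (3.9 − 0.6)/2 = 1.65 ft; q_2 = 1.79 × 1.91 × 1.65 = 5.641 ft³/s
w_3 = (6.5 − 2.9)/2 = 1.8 ft; q_3 = 1.86 × 3.01 × 1.8 = 10.08 ft³/s
w_4 = (8.8 − 3.9)/2 = 2.45 ft; q_4 = 1.95 × 2.59 × 2.45 = 12.37 ft³/s
w_5 = (9.7 − 6.5)/2 = 1.6 ft; q_5 = 1.56 × 1.21 × 1.6 = 3.020 ft³/s
w_6 = (9.7 − 8.8)/2 = 0.45 ft; q_6 = 1.11 × 0.60 × 0.45 = 0.2997 ft³/s
Q = Σ qᵢ = 32.29 ft³/s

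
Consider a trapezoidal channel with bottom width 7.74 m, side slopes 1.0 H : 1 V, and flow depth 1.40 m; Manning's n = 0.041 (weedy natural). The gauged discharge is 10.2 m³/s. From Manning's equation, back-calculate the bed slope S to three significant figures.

A = (b + z·y)·y = (7.74 + 1.0×1.40)×1.40 = 12.80 m²
P = b + 2y√(1+z²) = 7.74 + 2×1.40×√(1+1.0²) = 11.70 m
R = A/P = 12.80/11.70 = 1.094 m
S = (Q·n / (1·A·R^(2/3)))² = (10.2×0.041 / (1×12.80×1.062))² = 0.0009479

0.000948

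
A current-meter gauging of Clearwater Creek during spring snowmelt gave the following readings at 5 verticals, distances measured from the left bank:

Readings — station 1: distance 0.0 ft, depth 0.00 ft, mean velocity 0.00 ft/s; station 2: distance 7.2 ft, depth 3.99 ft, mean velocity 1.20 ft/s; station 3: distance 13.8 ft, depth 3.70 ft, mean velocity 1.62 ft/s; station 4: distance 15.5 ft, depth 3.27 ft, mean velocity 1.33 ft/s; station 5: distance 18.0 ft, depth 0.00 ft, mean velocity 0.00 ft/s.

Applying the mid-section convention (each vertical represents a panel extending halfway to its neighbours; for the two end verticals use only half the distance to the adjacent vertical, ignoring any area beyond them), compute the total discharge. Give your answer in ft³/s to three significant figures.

67.0 ft³/s

w_2 = (13.8 − 0.0)/2 = 6.9 ft; q_2 = 1.20 × 3.99 × 6.9 = 33.04 ft³/s
w_3 = (15.5 − 7.2)/2 = 4.15 ft; q_3 = 1.62 × 3.70 × 4.15 = 24.88 ft³/s
w_4 = (18.0 − 13.8)/2 = 2.1 ft; q_4 = 1.33 × 3.27 × 2.1 = 9.133 ft³/s
Stations 1, 5 contribute zero (depth or velocity is 0).
Q = Σ qᵢ = 67.05 ft³/s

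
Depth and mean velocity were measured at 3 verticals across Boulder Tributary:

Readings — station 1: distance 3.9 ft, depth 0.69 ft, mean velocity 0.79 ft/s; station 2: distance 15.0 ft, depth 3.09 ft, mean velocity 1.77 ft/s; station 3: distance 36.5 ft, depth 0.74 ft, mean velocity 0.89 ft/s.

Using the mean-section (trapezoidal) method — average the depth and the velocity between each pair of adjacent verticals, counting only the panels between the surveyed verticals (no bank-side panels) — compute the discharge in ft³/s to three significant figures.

81.6 ft³/s

Panel 1-2: Δb = 11.1 ft, d̄ = (0.69+3.09)/2 = 1.89, v̄ = (0.79+1.77)/2 = 1.28 → q = 11.1×1.89×1.28 = 26.85 ft³/s
Panel 2-3: Δb = 21.5 ft, d̄ = (3.09+0.74)/2 = 1.915, v̄ = (1.77+0.89)/2 = 1.33 → q = 21.5×1.915×1.33 = 54.76 ft³/s
Q = Σ q = 81.61 ft³/s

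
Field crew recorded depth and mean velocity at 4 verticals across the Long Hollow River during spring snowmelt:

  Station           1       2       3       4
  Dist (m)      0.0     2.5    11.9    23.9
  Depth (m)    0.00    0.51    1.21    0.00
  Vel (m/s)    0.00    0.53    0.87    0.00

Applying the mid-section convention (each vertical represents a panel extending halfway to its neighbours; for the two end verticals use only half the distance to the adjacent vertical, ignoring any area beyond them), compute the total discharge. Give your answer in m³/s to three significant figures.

12.9 m³/s

w_2 = (11.9 − 0.0)/2 = 5.95 m; q_2 = 0.53 × 0.51 × 5.95 = 1.608 m³/s
w_3 = (23.9 − 2.5)/2 = 10.7 m; q_3 = 0.87 × 1.21 × 10.7 = 11.26 m³/s
Stations 1, 4 contribute zero (depth or velocity is 0).
Q = Σ qᵢ = 12.87 m³/s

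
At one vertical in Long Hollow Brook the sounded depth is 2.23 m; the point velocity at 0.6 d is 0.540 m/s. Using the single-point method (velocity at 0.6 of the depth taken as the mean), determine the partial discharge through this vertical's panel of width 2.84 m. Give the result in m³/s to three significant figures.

3.42 m³/s

v̄ = v₀.₆ = 0.540 m/s
q = v̄ × d × w = 0.5400 × 2.23 × 2.84 = 3.420 m³/s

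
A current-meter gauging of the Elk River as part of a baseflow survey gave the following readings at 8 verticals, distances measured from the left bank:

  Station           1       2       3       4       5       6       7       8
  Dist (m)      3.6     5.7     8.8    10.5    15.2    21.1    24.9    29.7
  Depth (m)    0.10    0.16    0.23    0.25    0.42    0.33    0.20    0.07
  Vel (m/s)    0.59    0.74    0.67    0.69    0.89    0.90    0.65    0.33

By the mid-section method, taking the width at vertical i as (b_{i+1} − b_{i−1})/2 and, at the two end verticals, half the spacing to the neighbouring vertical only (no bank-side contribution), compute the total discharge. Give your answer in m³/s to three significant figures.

5.33 m³/s

w_1 = (5.7 − 3.6)/2 = 1.05 m; q_1 = 0.59 × 0.10 × 1.05 = 0.06195 m³/s
w_2 = (8.8 − 3.6)/2 = 2.6 m; q_2 = 0.74 × 0.16 × 2.6 = 0.3078 m³/s
w_3 = (10.5 − 5.7)/2 = 2.4 m; q_3 = 0.67 × 0.23 × 2.4 = 0.3698 m³/s
w_4 = (15.2 − 8.8)/2 = 3.2 m; q_4 = 0.69 × 0.25 × 3.2 = 0.5520 m³/s
w_5 = (21.1 − 10.5)/2 = 5.3 m; q_5 = 0.89 × 0.42 × 5.3 = 1.981 m³/s
w_6 = (24.9 − 15.2)/2 = 4.85 m; q_6 = 0.90 × 0.33 × 4.85 = 1.440 m³/s
w_7 = (29.7 − 21.1)/2 = 4.3 m; q_7 = 0.65 × 0.20 × 4.3 = 0.5590 m³/s
w_8 = (29.7 − 24.9)/2 = 2.4 m; q_8 = 0.33 × 0.07 × 2.4 = 0.05544 m³/s
Q = Σ qᵢ = 5.328 m³/s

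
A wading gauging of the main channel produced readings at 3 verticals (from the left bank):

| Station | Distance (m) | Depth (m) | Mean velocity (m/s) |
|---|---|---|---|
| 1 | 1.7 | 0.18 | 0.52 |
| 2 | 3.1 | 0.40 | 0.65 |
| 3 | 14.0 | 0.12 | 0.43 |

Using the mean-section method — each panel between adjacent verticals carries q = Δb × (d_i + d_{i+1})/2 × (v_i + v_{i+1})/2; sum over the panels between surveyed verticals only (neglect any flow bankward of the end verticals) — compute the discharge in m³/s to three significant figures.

1.77 m³/s

Panel 1-2: Δb = 1.4 m, d̄ = (0.18+0.40)/2 = 0.29, v̄ = (0.52+0.65)/2 = 0.585 → q = 1.4×0.29×0.585 = 0.2375 m³/s
Panel 2-3: Δb = 10.9 m, d̄ = (0.40+0.12)/2 = 0.26, v̄ = (0.65+0.43)/2 = 0.54 → q = 10.9×0.26×0.54 = 1.530 m³/s
Q = Σ q = 1.768 m³/s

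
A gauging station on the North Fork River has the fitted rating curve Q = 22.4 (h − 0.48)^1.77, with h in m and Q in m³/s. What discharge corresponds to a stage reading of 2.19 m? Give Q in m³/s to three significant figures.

Q = 22.4 × (2.19 − 0.48)^1.77 = 22.4 × 1.71^1.77 = 57.90 m³/s

57.9 m³/s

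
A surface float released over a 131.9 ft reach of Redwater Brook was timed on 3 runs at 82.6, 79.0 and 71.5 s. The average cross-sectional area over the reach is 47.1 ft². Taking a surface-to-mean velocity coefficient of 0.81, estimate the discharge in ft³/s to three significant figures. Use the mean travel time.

64.8 ft³/s

t̄ = (82.6 + 79.0 + 71.5) / 3 = 77.7 s
v_surface = L / t̄ = 131.9 / 77.7 = 1.698 ft/s
v_mean = 0.81 × 1.698 = 1.375 ft/s
Q = A × v_mean = 47.1 × 1.375 = 64.76 ft³/s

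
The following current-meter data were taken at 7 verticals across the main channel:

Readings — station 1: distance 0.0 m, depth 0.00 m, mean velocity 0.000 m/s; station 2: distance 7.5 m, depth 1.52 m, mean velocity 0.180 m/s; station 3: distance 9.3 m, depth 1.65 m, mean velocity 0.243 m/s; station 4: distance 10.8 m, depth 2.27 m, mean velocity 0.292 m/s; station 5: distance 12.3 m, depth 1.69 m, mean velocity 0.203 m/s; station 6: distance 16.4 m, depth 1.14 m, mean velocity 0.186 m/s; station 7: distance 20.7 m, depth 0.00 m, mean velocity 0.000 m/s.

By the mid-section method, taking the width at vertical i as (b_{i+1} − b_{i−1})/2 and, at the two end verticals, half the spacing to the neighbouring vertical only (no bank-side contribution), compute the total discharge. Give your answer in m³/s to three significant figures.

4.78 m³/s

w_2 = (9.3 − 0.0)/2 = 4.65 m; q_2 = 0.180 × 1.52 × 4.65 = 1.272 m³/s
w_3 = (10.8 − 7.5)/2 = 1.65 m; q_3 = 0.243 × 1.65 × 1.65 = 0.6616 m³/s
w_4 = (12.3 − 9.3)/2 = 1.5 m; q_4 = 0.292 × 2.27 × 1.5 = 0.9943 m³/s
w_5 = (16.4 − 10.8)/2 = 2.8 m; q_5 = 0.203 × 1.69 × 2.8 = 0.9606 m³/s
w_6 = (20.7 − 12.3)/2 = 4.2 m; q_6 = 0.186 × 1.14 × 4.2 = 0.8906 m³/s
Stations 1, 7 contribute zero (depth or velocity is 0).
Q = Σ qᵢ = 4.779 m³/s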